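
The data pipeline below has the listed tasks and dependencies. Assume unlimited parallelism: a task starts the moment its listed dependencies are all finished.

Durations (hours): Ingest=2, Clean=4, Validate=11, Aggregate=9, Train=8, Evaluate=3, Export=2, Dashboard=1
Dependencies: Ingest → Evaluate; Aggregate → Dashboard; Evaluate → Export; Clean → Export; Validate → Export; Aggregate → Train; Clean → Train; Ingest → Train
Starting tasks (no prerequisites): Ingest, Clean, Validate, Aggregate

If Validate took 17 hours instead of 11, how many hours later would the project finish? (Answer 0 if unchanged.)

Baseline: Aggregate→Train = 9+8 = 17 → 17 hours.
The longest path through Validate is only 13 hours, so Validate has float 4.
The binding chain switches to Validate→Export = 17+2 = 19; finish 19 hours.
Change in finish: 19 − 17 = +2 hours.

2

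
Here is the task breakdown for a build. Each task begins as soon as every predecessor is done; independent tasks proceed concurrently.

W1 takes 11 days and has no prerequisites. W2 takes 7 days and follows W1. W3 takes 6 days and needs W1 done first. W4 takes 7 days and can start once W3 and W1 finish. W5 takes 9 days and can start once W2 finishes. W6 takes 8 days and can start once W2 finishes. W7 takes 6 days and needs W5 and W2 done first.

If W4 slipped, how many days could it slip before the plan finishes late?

9

The longest chain is W1→W2→W5→W7 = 11+7+9+6 = 33; overall finish 33 days.
The longest chain containing W4 totals 24 days.
Slack of W4 = 26 − 17 = 9 days.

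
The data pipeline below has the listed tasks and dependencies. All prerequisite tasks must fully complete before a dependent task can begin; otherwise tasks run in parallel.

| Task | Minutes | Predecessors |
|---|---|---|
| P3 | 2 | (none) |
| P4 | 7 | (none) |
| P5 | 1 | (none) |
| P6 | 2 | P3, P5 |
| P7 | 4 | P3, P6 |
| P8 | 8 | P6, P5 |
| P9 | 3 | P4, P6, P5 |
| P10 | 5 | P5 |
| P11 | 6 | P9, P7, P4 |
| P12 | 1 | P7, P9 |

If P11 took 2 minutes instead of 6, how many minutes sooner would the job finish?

4

The binding path is P4→P9→P11 = 7+3+6 = 16; finish at 16 minutes.
P11 is on the critical path; changing it to 2 makes that path 12 minutes.
The binding chain switches to P3→P6→P8 = 2+2+8 = 12; finish 12 minutes.
Change in finish: 12 − 16 = -4 minutes.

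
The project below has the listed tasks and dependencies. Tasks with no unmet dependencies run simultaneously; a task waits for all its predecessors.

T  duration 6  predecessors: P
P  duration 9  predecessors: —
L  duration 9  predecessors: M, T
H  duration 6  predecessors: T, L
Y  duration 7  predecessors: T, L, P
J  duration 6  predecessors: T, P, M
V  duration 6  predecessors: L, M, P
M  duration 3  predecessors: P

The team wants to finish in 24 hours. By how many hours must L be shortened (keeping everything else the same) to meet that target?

7

Current finish: 31 hours; target: 24.
L is on every critical path, so each hour cut from L cuts the finish by one (this holds down to a finish of 23).
Need 31 − 24 = 7 hours off L → L becomes 2 hours, finish becomes 24.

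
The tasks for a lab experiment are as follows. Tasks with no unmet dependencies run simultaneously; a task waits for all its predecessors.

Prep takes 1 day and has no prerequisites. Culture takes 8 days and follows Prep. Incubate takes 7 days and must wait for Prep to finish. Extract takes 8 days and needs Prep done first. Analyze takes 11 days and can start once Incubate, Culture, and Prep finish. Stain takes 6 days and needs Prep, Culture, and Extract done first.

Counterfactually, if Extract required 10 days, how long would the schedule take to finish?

Critical path before the change: Prep→Culture→Analyze = 1+8+11 = 20 giving 20 days.
Extract is off the critical path — its longest chain is 15 days, giving 5 of slack.
The critical path is still Prep→Culture→Analyze; finish is now 20 days.

20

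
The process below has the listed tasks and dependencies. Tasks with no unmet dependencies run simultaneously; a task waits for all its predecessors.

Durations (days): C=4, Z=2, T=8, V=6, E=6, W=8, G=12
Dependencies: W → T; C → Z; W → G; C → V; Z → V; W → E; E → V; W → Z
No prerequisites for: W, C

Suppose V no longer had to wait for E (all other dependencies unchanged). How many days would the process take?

Before: longest chain W→G = 8+12 = 20, finish 20.
Without E→V, V's earliest start moves from 14 to 10.
The longest chain is now W→G = 8+12 = 20, so the process takes 20 days.

20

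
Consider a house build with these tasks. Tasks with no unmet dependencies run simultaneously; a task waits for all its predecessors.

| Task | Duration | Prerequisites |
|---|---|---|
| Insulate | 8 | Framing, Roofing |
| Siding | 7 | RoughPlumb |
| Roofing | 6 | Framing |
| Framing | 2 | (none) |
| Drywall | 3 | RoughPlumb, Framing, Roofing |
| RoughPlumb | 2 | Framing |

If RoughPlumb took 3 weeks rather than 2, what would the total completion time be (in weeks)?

Baseline: Framing→Roofing→Insulate = 2+6+8 = 16 → 16 weeks.
The longest path through RoughPlumb is only 11 weeks, so RoughPlumb has float 5.
The critical path is still Framing→Roofing→Insulate; finish is now 16 weeks.

16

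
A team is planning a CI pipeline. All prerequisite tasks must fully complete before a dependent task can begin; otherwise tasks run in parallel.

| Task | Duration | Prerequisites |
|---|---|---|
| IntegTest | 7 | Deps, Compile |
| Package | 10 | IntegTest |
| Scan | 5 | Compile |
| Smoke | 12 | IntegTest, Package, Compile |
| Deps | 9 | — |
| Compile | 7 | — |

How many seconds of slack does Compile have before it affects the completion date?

Deps→IntegTest→Package→Smoke = 9+7+10+12 = 38 sets the makespan at 38 seconds.
Compile finishes as early as 7 and must finish by 9.
So Compile can slip 9 − 7 = 2 seconds.

2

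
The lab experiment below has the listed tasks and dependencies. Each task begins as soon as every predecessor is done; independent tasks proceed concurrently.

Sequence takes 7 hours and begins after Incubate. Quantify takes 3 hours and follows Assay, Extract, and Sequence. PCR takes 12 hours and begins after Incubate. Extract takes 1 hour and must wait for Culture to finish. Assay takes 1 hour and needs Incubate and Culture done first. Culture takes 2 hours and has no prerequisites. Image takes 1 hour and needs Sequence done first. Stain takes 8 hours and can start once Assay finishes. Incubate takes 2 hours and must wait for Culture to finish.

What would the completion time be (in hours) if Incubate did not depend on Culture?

14

With the dependency in place, Culture→Incubate→PCR = 2+2+12 = 16 sets the finish at 16 hours.
Without Culture→Incubate, Incubate's earliest start moves from 2 to 0.
The longest chain is now Incubate→PCR = 2+12 = 14, so the schedule takes 14 hours.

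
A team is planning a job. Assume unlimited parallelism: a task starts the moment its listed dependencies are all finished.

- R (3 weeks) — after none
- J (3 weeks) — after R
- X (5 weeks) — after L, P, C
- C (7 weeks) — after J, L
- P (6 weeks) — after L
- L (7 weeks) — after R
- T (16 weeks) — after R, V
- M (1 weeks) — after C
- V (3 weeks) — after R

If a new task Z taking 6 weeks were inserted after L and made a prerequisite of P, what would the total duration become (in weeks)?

Originally the project takes 22 weeks.
With Z inserted, P now waits for max(L, Z).
New critical path: R→L→Z→P→X = 3+7+6+6+5 = 27 ⇒ 27 weeks.

27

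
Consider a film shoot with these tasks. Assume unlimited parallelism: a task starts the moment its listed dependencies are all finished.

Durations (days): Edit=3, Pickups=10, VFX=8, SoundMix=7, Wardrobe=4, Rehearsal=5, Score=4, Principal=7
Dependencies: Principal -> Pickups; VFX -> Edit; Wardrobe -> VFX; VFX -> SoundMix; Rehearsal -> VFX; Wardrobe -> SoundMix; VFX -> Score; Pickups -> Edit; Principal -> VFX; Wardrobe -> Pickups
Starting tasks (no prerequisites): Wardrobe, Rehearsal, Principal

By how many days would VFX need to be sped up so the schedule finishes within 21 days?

Current finish: 22 days; target: 21.
VFX is on every critical path, so each day cut from VFX cuts the finish by one (this holds down to a finish of 20).
Need 22 − 21 = 1 day off VFX → VFX becomes 7 days, finish becomes 21.

1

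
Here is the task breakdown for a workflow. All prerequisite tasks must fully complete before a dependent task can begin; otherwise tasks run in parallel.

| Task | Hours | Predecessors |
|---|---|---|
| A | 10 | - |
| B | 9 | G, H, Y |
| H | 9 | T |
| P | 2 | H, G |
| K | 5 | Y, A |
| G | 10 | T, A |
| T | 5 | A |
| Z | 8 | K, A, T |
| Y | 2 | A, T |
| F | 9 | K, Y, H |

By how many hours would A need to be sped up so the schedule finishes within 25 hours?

9

Current finish: 34 hours; target: 25.
A is on every critical path, so each hour cut from A cuts the finish by one (this holds down to a finish of 25).
Need 34 − 25 = 9 hours off A → A becomes 1 hour, finish becomes 25.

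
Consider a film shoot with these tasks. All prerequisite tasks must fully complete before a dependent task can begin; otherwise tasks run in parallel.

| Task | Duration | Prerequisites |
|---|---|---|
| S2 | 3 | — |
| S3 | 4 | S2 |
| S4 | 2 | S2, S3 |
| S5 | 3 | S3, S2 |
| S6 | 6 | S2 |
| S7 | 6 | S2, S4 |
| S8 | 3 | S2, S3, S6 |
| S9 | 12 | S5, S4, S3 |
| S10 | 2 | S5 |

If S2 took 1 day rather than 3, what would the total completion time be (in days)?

As given, the longest chain is S2→S3→S5→S9 = 3+4+3+12 = 22, so the finish is 22 days.
S2 lies on that path, so at 1 day the path becomes 20 days.
No other chain overtakes it, so the finish is 20 days.

20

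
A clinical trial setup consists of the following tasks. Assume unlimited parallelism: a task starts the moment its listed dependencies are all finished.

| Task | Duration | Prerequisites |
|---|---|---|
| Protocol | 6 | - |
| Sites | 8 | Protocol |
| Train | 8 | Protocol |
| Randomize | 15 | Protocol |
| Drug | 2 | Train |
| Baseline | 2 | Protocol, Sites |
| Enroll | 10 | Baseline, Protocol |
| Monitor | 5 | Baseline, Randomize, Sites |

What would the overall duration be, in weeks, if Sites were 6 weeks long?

26

The binding path is Protocol→Sites→Baseline→Enroll = 6+8+2+10 = 26; finish at 26 weeks.
Since Sites is critical, the -2 change carries straight to that chain (now 24 weeks).
Now Protocol→Randomize→Monitor = 6+15+5 = 26 is longest, so the finish becomes 26 weeks.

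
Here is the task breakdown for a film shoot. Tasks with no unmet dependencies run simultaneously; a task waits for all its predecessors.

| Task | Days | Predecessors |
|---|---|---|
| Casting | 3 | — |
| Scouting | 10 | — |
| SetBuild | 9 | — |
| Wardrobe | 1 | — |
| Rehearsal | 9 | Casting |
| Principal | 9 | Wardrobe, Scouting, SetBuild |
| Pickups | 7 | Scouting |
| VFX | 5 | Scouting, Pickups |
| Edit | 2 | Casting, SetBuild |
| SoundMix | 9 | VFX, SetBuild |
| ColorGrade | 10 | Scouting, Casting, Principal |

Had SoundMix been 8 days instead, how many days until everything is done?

Baseline: Scouting→Pickups→VFX→SoundMix = 10+7+5+9 = 31 → 31 days.
SoundMix lies on that path, so at 8 days the path becomes 30 days.
The critical path is still Scouting→Pickups→VFX→SoundMix; finish is now 30 days.

30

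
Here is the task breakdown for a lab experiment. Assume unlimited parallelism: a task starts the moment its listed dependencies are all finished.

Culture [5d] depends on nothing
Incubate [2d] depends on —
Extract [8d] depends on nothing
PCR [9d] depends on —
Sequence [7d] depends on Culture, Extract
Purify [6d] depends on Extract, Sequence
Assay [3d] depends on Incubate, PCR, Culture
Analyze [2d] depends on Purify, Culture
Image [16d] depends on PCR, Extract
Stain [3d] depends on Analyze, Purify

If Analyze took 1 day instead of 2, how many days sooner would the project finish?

1

The binding path is Extract→Sequence→Purify→Analyze→Stain = 8+7+6+2+3 = 26; finish at 26 days.
Analyze is on the critical path; changing it to 1 makes that path 25 days.
That remains the longest chain; total 25 days.
Change in finish: 25 − 26 = -1 days.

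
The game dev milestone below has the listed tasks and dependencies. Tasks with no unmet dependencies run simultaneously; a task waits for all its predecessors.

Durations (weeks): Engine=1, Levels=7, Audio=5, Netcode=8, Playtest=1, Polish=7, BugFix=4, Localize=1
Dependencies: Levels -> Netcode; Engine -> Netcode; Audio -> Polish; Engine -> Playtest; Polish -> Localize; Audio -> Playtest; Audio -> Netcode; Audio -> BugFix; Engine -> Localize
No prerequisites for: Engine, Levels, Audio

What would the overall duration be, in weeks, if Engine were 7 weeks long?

15

As given, the longest chain is Levels→Netcode = 7+8 = 15, so the finish is 15 weeks.
The longest path through Engine is only 9 weeks, so Engine has float 6.
The binding chain switches to Engine→Netcode = 7+8 = 15; finish 15 weeks.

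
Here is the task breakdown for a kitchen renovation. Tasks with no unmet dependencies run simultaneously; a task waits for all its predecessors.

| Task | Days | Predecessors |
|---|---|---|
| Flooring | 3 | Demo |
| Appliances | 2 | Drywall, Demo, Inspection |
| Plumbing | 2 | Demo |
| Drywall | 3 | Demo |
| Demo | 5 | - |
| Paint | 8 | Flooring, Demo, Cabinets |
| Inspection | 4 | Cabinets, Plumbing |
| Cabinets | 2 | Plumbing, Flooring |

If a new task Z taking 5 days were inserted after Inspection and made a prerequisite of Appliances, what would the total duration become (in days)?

Originally the job takes 18 days.
With Z inserted, Appliances now waits for max(Drywall, Demo, Inspection, Z).
New critical path: Demo→Flooring→Cabinets→Inspection→Z→Appliances = 5+3+2+4+5+2 = 21 ⇒ 21 days.

21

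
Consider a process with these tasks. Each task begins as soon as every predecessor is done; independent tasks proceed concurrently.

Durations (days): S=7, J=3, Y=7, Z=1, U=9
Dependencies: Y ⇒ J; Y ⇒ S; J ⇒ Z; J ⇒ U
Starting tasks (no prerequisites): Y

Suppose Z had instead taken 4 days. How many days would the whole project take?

The binding path is Y→J→U = 7+3+9 = 19; finish at 19 days.
Z has 8 days of float (longest path through it is 11).
The critical path is still Y→J→U; finish is now 19 days.

19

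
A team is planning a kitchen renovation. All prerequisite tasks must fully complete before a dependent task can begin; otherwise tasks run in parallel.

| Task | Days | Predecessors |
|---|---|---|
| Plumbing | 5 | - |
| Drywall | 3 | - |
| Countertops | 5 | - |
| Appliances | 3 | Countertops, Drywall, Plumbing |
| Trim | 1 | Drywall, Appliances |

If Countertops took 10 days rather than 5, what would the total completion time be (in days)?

As given, the longest chain is Countertops→Appliances→Trim = 5+3+1 = 9, so the finish is 9 days.
Since Countertops is critical, the +5 change carries straight to that chain (now 14 days).
The critical path is still Countertops→Appliances→Trim; finish is now 14 days.

14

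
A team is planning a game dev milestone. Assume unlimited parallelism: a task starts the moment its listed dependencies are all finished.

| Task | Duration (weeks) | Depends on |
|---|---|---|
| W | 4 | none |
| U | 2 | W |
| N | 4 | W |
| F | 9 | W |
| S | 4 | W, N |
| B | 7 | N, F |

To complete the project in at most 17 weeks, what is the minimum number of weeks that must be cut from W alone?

Current finish: 20 weeks; target: 17.
W is on every critical path, so each week cut from W cuts the finish by one (this holds down to a finish of 17).
Need 20 − 17 = 3 weeks off W → W becomes 1 week, finish becomes 17.

3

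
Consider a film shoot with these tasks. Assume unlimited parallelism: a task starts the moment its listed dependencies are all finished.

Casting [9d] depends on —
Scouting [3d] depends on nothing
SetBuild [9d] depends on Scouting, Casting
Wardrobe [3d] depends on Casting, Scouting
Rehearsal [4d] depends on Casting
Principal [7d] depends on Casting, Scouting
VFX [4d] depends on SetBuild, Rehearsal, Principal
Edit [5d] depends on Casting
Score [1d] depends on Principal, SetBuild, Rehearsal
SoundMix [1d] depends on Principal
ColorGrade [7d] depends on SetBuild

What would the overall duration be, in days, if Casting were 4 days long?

20

The binding path is Casting→SetBuild→ColorGrade = 9+9+7 = 25; finish at 25 days.
Since Casting is critical, the -5 change carries straight to that chain (now 20 days).
The critical path is still Casting→SetBuild→ColorGrade; finish is now 20 days.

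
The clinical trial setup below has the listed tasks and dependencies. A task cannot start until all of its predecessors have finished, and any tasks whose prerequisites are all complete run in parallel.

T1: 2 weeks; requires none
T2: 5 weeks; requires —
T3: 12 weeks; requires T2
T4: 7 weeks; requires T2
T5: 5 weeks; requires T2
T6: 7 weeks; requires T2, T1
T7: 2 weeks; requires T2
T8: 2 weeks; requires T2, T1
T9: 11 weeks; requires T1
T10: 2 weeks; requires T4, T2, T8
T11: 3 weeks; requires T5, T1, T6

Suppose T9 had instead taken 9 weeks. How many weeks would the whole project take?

Actual critical path: T2→T3 = 5+12 = 17 ⇒ 17 weeks.
T9 is off the critical path — its longest chain is 13 weeks, giving 4 of slack.
No other chain overtakes it, so the finish is 17 weeks.

17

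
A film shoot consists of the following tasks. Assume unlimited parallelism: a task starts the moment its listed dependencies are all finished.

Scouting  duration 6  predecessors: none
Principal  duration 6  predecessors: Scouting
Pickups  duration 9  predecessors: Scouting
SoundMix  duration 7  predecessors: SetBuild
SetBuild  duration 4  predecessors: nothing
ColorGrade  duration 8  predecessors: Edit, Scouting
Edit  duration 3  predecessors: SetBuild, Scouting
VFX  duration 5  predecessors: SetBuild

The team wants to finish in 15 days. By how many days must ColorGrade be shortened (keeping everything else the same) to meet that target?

Current finish: 17 days; target: 15.
ColorGrade is on every critical path, so each day cut from ColorGrade cuts the finish by one (this holds down to a finish of 15).
Need 17 − 15 = 2 days off ColorGrade → ColorGrade becomes 6 days, finish becomes 15.

2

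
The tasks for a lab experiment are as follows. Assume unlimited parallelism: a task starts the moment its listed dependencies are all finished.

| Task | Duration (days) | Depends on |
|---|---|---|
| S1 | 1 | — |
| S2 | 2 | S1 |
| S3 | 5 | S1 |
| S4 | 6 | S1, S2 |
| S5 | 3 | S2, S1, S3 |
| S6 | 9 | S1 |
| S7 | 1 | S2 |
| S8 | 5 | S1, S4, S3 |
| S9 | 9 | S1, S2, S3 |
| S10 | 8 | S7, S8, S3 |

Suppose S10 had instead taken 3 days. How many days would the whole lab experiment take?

17

As given, the longest chain is S1→S2→S4→S8→S10 = 1+2+6+5+8 = 22, so the finish is 22 days.
S10 is on the critical path; changing it to 3 makes that path 17 days.
No other chain overtakes it, so the finish is 17 days.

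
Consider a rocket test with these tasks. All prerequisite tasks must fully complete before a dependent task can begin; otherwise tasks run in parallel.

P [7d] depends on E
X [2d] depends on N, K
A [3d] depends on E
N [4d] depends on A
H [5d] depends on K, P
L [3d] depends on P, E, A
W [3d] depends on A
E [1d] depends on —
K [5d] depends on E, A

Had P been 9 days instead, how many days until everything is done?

15

The binding path is E→A→K→H = 1+3+5+5 = 14; finish at 14 days.
The longest path through P is only 13 days, so P has float 1.
New critical path: E→P→H = 1+9+5 = 15 ⇒ 15 days.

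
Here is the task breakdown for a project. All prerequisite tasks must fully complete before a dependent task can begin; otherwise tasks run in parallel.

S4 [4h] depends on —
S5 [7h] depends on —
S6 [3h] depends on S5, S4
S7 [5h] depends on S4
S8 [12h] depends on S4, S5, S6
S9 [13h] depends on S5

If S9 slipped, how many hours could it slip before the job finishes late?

2

The longest chain is S5→S6→S8 = 7+3+12 = 22; overall finish 22 hours.
S9 finishes as early as 20 and must finish by 22.
So S9 can slip 22 − 20 = 2 hours.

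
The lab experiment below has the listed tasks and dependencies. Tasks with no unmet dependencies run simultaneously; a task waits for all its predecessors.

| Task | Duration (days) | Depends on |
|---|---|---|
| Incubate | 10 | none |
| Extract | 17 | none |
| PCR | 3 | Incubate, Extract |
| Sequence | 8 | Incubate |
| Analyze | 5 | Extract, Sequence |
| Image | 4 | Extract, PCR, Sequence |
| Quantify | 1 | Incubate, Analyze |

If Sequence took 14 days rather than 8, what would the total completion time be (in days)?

Critical path before the change: Incubate→Sequence→Analyze→Quantify = 10+8+5+1 = 24 giving 24 days.
Since Sequence is critical, the +6 change carries straight to that chain (now 30 days).
The critical path is still Incubate→Sequence→Analyze→Quantify; finish is now 30 days.

30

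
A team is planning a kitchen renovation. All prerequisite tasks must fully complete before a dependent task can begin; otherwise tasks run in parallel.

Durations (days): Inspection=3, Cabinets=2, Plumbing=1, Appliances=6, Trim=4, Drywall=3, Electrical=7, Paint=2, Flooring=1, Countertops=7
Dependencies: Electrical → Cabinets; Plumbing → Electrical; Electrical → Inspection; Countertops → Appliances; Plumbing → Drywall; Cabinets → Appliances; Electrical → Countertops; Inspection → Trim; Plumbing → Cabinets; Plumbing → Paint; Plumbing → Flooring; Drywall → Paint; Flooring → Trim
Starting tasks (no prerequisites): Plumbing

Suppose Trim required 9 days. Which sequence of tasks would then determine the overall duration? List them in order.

The binding path is Plumbing→Electrical→Countertops→Appliances = 1+7+7+6 = 21; finish at 21 days.
The longest path through Trim is only 15 days, so Trim has float 6.
No other chain overtakes it, so the finish is 21 days.

Plumbing, Electrical, Countertops, Appliances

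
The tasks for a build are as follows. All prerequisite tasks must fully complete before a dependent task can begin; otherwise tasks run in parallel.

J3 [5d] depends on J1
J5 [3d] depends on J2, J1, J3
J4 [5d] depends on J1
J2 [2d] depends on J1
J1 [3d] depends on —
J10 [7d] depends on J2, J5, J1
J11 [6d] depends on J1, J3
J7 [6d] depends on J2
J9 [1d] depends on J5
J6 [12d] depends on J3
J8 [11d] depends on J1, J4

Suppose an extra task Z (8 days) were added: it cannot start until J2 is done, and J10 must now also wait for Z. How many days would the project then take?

20

Originally the project takes 20 days.
With Z inserted, J10 now waits for max(J2, J5, J1, Z).
New critical path: J1→J2→Z→J10 = 3+2+8+7 = 20 ⇒ 20 days.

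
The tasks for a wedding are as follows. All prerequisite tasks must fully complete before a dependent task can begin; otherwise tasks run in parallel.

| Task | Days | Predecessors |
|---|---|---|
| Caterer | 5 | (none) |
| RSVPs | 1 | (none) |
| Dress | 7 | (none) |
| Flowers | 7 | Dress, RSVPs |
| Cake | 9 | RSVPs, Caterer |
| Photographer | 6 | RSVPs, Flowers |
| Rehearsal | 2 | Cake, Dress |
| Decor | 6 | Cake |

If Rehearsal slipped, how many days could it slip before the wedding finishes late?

Critical path: Caterer→Cake→Decor = 5+9+6 = 20, so the finish is 20 days.
Rehearsal finishes as early as 16 and must finish by 20.
Float = 20 − 16 = 4.

4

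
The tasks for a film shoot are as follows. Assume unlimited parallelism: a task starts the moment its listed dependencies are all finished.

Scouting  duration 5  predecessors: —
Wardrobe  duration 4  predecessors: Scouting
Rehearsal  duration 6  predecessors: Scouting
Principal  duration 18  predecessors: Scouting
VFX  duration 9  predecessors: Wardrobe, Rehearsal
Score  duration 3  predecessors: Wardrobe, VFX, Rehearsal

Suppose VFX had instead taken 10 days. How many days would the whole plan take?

24

Critical path before the change: Scouting→Rehearsal→VFX→Score = 5+6+9+3 = 23 giving 23 days.
VFX lies on that path, so at 10 days the path becomes 24 days.
The critical path is still Scouting→Rehearsal→VFX→Score; finish is now 24 days.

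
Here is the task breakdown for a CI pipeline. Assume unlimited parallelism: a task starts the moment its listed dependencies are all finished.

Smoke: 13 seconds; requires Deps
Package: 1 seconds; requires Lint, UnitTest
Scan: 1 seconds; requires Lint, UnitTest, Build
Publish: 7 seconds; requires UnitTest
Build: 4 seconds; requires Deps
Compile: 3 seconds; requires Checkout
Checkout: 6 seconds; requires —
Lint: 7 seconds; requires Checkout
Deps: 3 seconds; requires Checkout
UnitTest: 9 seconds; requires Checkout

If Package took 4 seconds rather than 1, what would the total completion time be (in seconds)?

22

Critical path before the change: Checkout→Deps→Smoke = 6+3+13 = 22 giving 22 seconds.
Package is off the critical path — its longest chain is 16 seconds, giving 6 of slack.
No other chain overtakes it, so the finish is 22 seconds.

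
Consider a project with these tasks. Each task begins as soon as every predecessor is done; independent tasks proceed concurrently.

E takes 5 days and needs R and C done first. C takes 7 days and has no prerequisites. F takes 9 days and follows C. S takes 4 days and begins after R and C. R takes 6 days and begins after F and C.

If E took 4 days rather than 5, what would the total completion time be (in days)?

As given, the longest chain is C→F→R→E = 7+9+6+5 = 27, so the finish is 27 days.
E lies on that path, so at 4 days the path becomes 26 days.
The binding chain switches to C→F→R→S = 7+9+6+4 = 26; finish 26 days.

26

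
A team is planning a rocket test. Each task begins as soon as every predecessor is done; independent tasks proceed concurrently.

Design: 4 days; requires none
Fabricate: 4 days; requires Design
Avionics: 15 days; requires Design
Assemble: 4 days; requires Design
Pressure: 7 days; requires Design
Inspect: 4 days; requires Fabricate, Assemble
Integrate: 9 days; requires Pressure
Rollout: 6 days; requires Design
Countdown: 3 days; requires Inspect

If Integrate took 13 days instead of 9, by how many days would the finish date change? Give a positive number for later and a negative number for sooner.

Critical path before the change: Design→Pressure→Integrate = 4+7+9 = 20 giving 20 days.
Integrate lies on that path, so at 13 days the path becomes 24 days.
That remains the longest chain; total 24 days.
Change in finish: 24 − 20 = +4 days.

4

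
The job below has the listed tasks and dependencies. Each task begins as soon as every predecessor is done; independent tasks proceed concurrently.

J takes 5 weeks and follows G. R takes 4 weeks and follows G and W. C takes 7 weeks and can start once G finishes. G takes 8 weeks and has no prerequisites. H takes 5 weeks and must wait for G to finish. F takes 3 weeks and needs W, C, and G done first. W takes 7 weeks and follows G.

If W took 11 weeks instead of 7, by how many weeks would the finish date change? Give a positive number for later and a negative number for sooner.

As given, the longest chain is G→W→R = 8+7+4 = 19, so the finish is 19 weeks.
W lies on that path, so at 11 weeks the path becomes 23 weeks.
The critical path is still G→W→R; finish is now 23 weeks.
Change in finish: 23 − 19 = +4 weeks.

4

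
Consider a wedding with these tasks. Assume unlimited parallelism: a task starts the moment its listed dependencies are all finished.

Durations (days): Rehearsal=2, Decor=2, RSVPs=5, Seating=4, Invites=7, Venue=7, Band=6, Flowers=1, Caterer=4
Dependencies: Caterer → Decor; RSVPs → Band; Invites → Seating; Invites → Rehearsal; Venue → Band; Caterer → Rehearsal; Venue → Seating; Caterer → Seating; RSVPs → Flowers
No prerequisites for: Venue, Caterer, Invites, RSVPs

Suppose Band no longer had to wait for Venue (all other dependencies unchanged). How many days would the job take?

11

Original critical path: Venue→Band = 7+6 = 13 ⇒ 13 days.
Without Venue→Band, Band's earliest start moves from 7 to 5.
After: Venue→Seating = 7+4 = 11 → 11 days.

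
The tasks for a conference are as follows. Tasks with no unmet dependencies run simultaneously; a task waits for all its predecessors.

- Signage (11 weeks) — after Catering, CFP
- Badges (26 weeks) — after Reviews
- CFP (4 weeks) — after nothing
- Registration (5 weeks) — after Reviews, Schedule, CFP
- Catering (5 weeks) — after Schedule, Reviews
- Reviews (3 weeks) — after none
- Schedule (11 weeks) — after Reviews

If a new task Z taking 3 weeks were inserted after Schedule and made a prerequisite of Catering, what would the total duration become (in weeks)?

33

Originally the plan takes 30 weeks.
With Z inserted, Catering now waits for max(Schedule, Reviews, Z).
New critical path: Reviews→Schedule→Z→Catering→Signage = 3+11+3+5+11 = 33 ⇒ 33 weeks.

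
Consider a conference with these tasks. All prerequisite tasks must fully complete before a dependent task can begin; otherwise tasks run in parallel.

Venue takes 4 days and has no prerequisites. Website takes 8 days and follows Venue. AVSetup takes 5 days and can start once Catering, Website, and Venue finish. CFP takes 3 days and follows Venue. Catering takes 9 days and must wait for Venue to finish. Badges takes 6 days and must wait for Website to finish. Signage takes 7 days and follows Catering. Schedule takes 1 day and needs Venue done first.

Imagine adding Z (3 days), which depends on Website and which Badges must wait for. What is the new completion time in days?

21

Originally the job takes 20 days.
With Z inserted, Badges now waits for max(Website, Z).
New critical path: Venue→Website→Z→Badges = 4+8+3+6 = 21 ⇒ 21 days.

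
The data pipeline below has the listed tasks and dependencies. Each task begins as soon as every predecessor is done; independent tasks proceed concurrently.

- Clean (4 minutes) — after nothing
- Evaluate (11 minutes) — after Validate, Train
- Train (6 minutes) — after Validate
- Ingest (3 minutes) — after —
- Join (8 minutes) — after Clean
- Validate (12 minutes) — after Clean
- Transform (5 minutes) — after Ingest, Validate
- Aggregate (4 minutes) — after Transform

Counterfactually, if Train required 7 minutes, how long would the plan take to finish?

34

Critical path before the change: Clean→Validate→Train→Evaluate = 4+12+6+11 = 33 giving 33 minutes.
Since Train is critical, the +1 change carries straight to that chain (now 34 minutes).
The critical path is still Clean→Validate→Train→Evaluate; finish is now 34 minutes.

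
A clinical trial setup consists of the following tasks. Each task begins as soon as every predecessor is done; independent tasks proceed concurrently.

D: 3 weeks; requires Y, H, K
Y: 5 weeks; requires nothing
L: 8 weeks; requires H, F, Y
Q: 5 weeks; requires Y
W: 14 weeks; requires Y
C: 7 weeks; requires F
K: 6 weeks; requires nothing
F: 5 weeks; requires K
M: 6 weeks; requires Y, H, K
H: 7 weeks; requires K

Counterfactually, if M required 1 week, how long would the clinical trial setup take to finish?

Critical path before the change: K→H→L = 6+7+8 = 21 giving 21 weeks.
M is off the critical path — its longest chain is 19 weeks, giving 2 of slack.
That remains the longest chain; total 21 weeks.

21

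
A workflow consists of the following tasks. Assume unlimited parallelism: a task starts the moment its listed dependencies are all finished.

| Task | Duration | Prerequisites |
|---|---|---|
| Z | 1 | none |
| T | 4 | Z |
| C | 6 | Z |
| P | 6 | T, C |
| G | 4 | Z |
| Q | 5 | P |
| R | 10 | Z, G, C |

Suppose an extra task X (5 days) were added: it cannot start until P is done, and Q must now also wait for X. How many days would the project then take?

23

Originally the project takes 18 days.
With X inserted, Q now waits for max(P, X).
New critical path: Z→C→P→X→Q = 1+6+6+5+5 = 23 ⇒ 23 days.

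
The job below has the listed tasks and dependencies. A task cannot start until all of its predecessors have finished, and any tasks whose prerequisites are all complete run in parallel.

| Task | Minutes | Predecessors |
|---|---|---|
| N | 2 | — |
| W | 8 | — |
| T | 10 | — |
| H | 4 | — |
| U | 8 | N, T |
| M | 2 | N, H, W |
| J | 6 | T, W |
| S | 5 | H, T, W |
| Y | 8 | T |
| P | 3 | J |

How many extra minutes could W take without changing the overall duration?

The longest chain is T→J→P = 10+6+3 = 19; overall finish 19 minutes.
Longest path through W: 17 minutes (earliest finish 8, latest finish 10).
Slack of W = 2 − 0 = 2 minutes.

2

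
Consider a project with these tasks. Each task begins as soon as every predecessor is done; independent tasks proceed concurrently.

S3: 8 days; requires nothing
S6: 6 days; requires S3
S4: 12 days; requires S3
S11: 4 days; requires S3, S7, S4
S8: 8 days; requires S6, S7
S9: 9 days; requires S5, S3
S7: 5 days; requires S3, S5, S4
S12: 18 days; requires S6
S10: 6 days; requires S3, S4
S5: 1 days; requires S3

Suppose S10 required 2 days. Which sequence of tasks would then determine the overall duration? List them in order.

Actual critical path: S3→S4→S7→S8 = 8+12+5+8 = 33 ⇒ 33 days.
S10 is off the critical path — its longest chain is 26 days, giving 7 of slack.
No other chain overtakes it, so the finish is 33 days.

S3, S4, S7, S8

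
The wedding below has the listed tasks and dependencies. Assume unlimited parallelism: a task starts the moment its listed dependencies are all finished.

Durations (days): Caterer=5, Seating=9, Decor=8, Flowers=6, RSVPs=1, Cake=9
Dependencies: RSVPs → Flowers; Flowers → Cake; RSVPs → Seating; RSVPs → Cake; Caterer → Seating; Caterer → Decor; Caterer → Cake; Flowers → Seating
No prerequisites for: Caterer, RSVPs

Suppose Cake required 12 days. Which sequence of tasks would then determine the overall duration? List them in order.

RSVPs, Flowers, Cake

Baseline: RSVPs→Flowers→Cake = 1+6+9 = 16 → 16 days.
Cake lies on that path, so at 12 days the path becomes 19 days.
The critical path is still RSVPs→Flowers→Cake; finish is now 19 days.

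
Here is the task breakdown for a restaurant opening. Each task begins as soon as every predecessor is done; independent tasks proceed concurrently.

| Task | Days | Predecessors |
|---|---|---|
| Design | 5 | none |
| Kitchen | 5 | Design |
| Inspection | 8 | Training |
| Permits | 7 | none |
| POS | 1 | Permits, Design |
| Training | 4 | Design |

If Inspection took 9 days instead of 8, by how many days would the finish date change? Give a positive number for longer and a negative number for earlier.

1

Critical path before the change: Design→Training→Inspection = 5+4+8 = 17 giving 17 days.
Inspection is on the critical path; changing it to 9 makes that path 18 days.
No other chain overtakes it, so the finish is 18 days.
Change in finish: 18 − 17 = +1 days.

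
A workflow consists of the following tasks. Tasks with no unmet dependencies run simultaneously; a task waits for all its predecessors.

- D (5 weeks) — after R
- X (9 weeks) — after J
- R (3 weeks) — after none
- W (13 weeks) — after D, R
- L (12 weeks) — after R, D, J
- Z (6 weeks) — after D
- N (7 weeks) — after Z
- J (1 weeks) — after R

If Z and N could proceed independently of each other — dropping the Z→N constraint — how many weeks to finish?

21

Original critical path: R→D→Z→N = 3+5+6+7 = 21 ⇒ 21 weeks.
Without Z→N, N's earliest start moves from 14 to 0.
New critical path: R→D→W = 3+5+13 = 21 ⇒ 21 weeks.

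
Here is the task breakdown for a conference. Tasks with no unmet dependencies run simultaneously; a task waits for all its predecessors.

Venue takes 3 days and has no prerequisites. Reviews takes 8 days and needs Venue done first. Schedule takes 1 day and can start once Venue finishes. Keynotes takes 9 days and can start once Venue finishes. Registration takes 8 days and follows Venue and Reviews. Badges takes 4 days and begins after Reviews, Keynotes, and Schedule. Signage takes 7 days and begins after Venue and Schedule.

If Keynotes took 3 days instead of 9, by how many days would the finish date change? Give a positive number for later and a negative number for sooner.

0

Baseline: Venue→Reviews→Registration = 3+8+8 = 19 → 19 days.
Keynotes is off the critical path — its longest chain is 16 days, giving 3 of slack.
That remains the longest chain; total 19 days.
Change in finish: 19 − 19 = +0 days.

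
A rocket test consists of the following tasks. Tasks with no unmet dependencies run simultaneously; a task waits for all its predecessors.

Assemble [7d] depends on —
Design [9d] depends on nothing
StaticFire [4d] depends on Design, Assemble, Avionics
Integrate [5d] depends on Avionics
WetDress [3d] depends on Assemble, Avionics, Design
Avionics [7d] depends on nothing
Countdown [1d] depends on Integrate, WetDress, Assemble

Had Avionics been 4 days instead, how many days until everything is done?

Actual critical path: Avionics→Integrate→Countdown = 7+5+1 = 13 ⇒ 13 days.
Since Avionics is critical, the -3 change carries straight to that chain (now 10 days).
New critical path: Design→WetDress→Countdown = 9+3+1 = 13 ⇒ 13 days.

13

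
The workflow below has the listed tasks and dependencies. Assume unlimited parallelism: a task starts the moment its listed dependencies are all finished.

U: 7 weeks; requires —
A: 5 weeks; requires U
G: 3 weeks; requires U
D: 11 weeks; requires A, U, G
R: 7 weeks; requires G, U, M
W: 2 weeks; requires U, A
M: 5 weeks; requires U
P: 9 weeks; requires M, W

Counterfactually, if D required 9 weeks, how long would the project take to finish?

23

The binding path is U→A→D = 7+5+11 = 23; finish at 23 weeks.
Since D is critical, the -2 change carries straight to that chain (now 21 weeks).
The binding chain switches to U→A→W→P = 7+5+2+9 = 23; finish 23 weeks.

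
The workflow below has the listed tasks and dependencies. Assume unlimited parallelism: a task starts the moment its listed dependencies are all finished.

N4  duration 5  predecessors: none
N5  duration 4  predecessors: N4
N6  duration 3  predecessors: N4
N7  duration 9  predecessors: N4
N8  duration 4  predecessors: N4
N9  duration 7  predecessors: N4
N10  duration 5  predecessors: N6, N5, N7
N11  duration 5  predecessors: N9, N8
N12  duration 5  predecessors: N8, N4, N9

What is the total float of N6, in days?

6

N4→N7→N10 = 5+9+5 = 19 sets the makespan at 19 days.
The longest chain containing N6 totals 13 days.
So N6 can slip 14 − 8 = 6 days.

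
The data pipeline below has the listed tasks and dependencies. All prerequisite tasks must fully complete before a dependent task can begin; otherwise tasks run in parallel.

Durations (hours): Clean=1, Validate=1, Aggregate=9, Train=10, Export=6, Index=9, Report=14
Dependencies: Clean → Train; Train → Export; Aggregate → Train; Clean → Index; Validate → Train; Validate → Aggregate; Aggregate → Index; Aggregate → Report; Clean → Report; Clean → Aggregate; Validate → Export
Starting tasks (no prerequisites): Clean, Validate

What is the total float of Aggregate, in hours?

The longest chain is Clean→Aggregate→Train→Export = 1+9+10+6 = 26; overall finish 26 hours.
Aggregate finishes as early as 10 and must finish by 10.
So Aggregate can slip 10 − 10 = 0 hours.

0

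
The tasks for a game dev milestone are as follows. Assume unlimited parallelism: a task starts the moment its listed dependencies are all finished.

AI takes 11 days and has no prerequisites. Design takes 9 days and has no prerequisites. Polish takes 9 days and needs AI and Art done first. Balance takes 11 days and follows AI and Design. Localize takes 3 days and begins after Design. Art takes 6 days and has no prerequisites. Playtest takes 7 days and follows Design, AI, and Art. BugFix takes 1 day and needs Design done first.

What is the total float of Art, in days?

The longest chain is AI→Balance = 11+11 = 22; overall finish 22 days.
Longest path through Art: 15 days (earliest finish 6, latest finish 13).
Float = 22 − 15 = 7.

7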